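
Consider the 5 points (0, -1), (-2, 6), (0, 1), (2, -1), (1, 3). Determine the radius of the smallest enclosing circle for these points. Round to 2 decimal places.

4.03

The farthest pair is (-2, 6)–(2, -1) with squared distance 65. The circle on this segment as diameter has centre (0, 2.5) and r² = 65/4 = 16.25.
Check (0, -1): distance² to centre = 12.25 ≤ 16.25, so it lies inside.
All remaining points lie in this disk, and no smaller disk contains both endpoints, so this is the minimum enclosing circle.
r = √(16.25) ≈ 4.03.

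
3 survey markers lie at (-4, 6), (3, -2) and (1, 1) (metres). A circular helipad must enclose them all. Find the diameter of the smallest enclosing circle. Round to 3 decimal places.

10.630

Call the three points A, B, C in the order given.
Side lengths²: AB² = 113, AC² = 50, BC² = 13.
Since AB² = 113 ≥ 50 + 13 = 63, the angle opposite AB is not acute, so the smallest enclosing circle has AB as diameter.
Centre = midpoint of AB = (-0.5, 2), r² = 113/4 = 28.25.
Diameter = 2r = 2√(28.25) ≈ 10.630.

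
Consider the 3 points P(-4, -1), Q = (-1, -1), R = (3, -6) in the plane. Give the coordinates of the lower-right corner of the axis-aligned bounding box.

(3, -6)

x-range [-4, 3], y-range [-6, -1].
The lower-right corner is (3, -6).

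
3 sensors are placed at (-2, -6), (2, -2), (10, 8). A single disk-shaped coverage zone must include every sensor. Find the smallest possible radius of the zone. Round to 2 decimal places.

Call the three points A, B, C in the order given.
Side lengths²: AB² = 32, AC² = 340, BC² = 164.
Since AC² = 340 ≥ 164 + 32 = 196, the angle opposite AC is not acute, so the smallest enclosing circle has AC as diameter.
Centre = midpoint of AC = (4, 1), r² = 340/4 = 85.
r = √85 ≈ 9.22.

9.22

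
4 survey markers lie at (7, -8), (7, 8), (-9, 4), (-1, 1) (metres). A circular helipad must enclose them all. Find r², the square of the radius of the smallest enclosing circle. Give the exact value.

By Welzl's lemma the MEC is supported by two points (diametrically opposite) or three points (on a circumcircle).
The minimum enclosing circle is determined by three boundary points: (7, -8), (7, 8), (-9, 4).
Their circumcentre is (0.5, 0) with r² = 106.25.
The farthest remaining point (-1, 1) is at distance² 3.25 ≤ 106.25.

106.25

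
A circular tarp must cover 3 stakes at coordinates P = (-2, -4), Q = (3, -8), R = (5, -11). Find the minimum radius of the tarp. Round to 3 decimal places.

4.950

Side lengths²: PQ² = 41, PR² = 98, QR² = 13.
Since PR² = 98 ≥ 41 + 13 = 54, the angle opposite PR is not acute, so the smallest enclosing circle has PR as diameter.
Centre = midpoint of PR = (1.5, -7.5), r² = 98/4 = 24.5.
r = √(24.5) ≈ 4.950.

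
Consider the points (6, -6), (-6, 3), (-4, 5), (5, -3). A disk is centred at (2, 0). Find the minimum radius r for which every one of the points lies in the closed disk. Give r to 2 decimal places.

8.54

The required radius is the distance from (2, 0) to the farthest point.
Squared distances: 52, 73, 61, 18.
Maximum is 73, attained at (-6, 3).
r = √73 ≈ 8.54.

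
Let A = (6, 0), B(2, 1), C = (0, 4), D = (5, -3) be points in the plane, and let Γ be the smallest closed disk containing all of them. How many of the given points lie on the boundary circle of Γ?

By Welzl's lemma the MEC is supported by two points (diametrically opposite) or three points (on a circumcircle).
The farthest pair is C–D with squared distance 74. The circle on this segment as diameter has centre (2.5, 0.5) and r² = 74/4 = 18.5.
Check A: distance² to centre = 12.5 ≤ 18.5, so it lies inside.
All remaining points lie in this disk, and no smaller disk contains both endpoints, so this is the minimum enclosing circle.
The points at distance exactly r from the centre are C, D — 2 points.

2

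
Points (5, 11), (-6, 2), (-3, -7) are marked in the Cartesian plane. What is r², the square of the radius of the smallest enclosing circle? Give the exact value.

Call the three points A, B, C in the order given.
Side lengths²: AB² = 202, AC² = 388, BC² = 90.
Since AC² = 388 ≥ 202 + 90 = 292, the angle opposite AC is not acute, so the smallest enclosing circle has AC as diameter.
Centre = midpoint of AC = (1, 2), r² = 388/4 = 97.

97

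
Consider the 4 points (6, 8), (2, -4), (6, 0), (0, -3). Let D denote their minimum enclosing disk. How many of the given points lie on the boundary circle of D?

3

A smallest enclosing disk is always determined by at most three of the input points on its boundary.
The minimum enclosing circle is determined by three boundary points: (6, 8), (2, -4), (0, -3).
Their circumcentre is (53/14, 29/14) with r² = 3925/98.
The farthest remaining point (6, 0) is at distance² 901/98 ≤ 3925/98.
The points at distance exactly r from the centre are (6, 8), (2, -4), (0, -3) — 3 points.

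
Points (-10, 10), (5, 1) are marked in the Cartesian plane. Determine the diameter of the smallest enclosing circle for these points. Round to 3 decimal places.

17.493

The smallest circle enclosing two points has them as diameter endpoints.
Centre = midpoint = (-2.5, 5.5); r² = |(-10, 10)−(5, 1)|²/4 = 306/4 = 76.5.
Diameter = 2r = 2√(76.5) ≈ 17.493.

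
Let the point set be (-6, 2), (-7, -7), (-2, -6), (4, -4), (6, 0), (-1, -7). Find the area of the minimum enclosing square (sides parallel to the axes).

The bounding box has width 13 and height 9.
An axis-aligned square enclosing the set must have side ≥ max(width, height).
So the minimum side is max(13, 9) = 13.
Area = 13² = 169.

169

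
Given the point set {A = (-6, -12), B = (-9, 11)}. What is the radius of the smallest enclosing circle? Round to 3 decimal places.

11.597

The smallest circle enclosing two points has them as diameter endpoints.
Centre = midpoint = (-7.5, -0.5); r² = |AB|²/4 = 538/4 = 134.5.
r = √(134.5) ≈ 11.597.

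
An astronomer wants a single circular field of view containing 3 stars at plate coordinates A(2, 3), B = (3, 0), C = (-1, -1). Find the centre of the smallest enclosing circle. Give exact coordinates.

Side lengths²: AB² = 10, AC² = 25, BC² = 17.
Since AC² = 25 < 17 + 10 = 27, the triangle is acute, so the smallest enclosing circle is the circumcircle.
Circumcentre = (17/26, 23/26), r² = 2125/338.
Centre = (17/26, 23/26).

(17/26, 23/26)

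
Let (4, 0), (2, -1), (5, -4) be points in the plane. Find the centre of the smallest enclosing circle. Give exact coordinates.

(23/6, -13/6)

Call the three points A, B, C in the order given.
Side lengths²: AB² = 5, AC² = 17, BC² = 18.
Since BC² = 18 < 17 + 5 = 22, the triangle is acute, so the smallest enclosing circle is the circumcircle.
Circumcentre = (23/6, -13/6), r² = 85/18.
Centre = (23/6, -13/6).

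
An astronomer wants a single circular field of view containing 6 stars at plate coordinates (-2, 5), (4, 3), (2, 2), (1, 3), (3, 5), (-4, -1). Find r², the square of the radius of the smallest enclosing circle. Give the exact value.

21.25

By Welzl's lemma the MEC is supported by two points (diametrically opposite) or three points (on a circumcircle).
The farthest pair is (3, 5)–(-4, -1) with squared distance 85. The circle on this segment as diameter has centre (-0.5, 2) and r² = 85/4 = 21.25.
Check (-2, 5): distance² to centre = 11.25 ≤ 21.25, so it lies inside.
All remaining points lie in this disk, and no smaller disk contains both endpoints, so this is the minimum enclosing circle.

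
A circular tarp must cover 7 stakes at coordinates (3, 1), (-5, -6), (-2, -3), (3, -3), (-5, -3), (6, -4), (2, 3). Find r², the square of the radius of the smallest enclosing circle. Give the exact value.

21125/578

The minimum enclosing circle of a finite set is fixed by two of the points (as a diameter) or three (as a circumcircle).
The minimum enclosing circle is determined by three boundary points: (-5, -6), (6, -4), (2, 3).
Their circumcentre is (3/34, -93/34) with r² = 21125/578.
The farthest remaining point (-5, -3) is at distance² 15005/578 ≤ 21125/578.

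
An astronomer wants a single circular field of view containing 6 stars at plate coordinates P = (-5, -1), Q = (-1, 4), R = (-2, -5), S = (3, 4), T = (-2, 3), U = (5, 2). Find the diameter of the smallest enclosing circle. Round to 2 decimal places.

By Welzl's lemma the MEC is supported by two points (diametrically opposite) or three points (on a circumcircle).
The minimum enclosing circle is determined by three boundary points: P, R, U.
Their circumcentre is (3/14, -3/14) with r² = 2725/98.
The farthest remaining point S is at distance² 2501/98 ≤ 2725/98.
Diameter = 2r = 2√(2725/98) ≈ 10.55.

10.55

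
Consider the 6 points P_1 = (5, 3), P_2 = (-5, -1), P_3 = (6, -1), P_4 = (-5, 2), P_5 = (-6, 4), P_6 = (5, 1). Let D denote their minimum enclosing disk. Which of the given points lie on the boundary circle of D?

The minimum enclosing circle of a finite set is fixed by two of the points (as a diameter) or three (as a circumcircle).
The farthest pair is P_3–P_5 with squared distance 169. The circle on this segment as diameter has centre (0, 1.5) and r² = 169/4 = 42.25.
Check P_1: distance² to centre = 27.25 ≤ 42.25, so it lies inside.
All remaining points lie in this disk, and no smaller disk contains both endpoints, so this is the minimum enclosing circle.
The points at distance exactly r from the centre are P_3, P_5 — 2 points.

P_3, P_5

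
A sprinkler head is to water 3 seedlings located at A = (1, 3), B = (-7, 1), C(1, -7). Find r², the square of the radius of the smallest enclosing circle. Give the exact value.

Side lengths²: AB² = 68, AC² = 100, BC² = 128.
Since BC² = 128 < 100 + 68 = 168, the triangle is acute, so the smallest enclosing circle is the circumcircle.
Circumcentre = (-2, -2), r² = 34.

34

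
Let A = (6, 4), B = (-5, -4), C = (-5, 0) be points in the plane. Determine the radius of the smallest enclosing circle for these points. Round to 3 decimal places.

6.801

Side lengths²: AB² = 185, AC² = 137, BC² = 16.
Since AB² = 185 ≥ 137 + 16 = 153, the angle opposite AB is not acute, so the smallest enclosing circle has AB as diameter.
Centre = midpoint of AB = (0.5, 0), r² = 185/4 = 46.25.
r = √(46.25) ≈ 6.801.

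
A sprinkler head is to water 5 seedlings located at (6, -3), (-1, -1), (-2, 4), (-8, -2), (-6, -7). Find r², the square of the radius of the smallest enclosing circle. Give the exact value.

49.25

A smallest enclosing disk is always determined by at most three of the input points on its boundary.
The farthest pair is (6, -3)–(-8, -2) with squared distance 197. The circle on this segment as diameter has centre (-1, -2.5) and r² = 197/4 = 49.25.
Check (-1, -1): distance² to centre = 2.25 ≤ 49.25, so it lies inside.
All remaining points lie in this disk, and no smaller disk contains both endpoints, so this is the minimum enclosing circle.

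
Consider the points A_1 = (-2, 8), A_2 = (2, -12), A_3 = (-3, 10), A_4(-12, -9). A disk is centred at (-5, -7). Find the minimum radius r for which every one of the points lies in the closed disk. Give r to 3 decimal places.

17.117

The required radius is the distance from (-5, -7) to the farthest point.
Squared distances: 234, 74, 293, 53.
Maximum is 293, attained at A_3.
r = √293 ≈ 17.117.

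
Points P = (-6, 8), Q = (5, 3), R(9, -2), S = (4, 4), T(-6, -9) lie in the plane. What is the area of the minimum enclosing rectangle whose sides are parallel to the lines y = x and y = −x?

287.5

In coordinates u = x + y, v = x − y the rectangle is axis-aligned; the map (x,y)→(u,v) scales areas by 2.
u-values: 2, 8, 7, 8, -15; range = 8 − (-15) = 23.
v-values: -14, 2, 11, 0, 3; range = 11 − (-14) = 25.
Area = (23 × 25) / 2 = 287.5.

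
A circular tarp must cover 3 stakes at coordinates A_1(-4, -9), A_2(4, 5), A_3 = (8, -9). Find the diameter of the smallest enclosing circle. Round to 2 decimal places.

Side lengths²: A_1A_2² = 260, A_1A_3² = 144, A_2A_3² = 212.
Since A_1A_2² = 260 < 212 + 144 = 356, the triangle is acute, so the smallest enclosing circle is the circumcircle.
Circumcentre = (2, -22/7), r² = 3445/49.
Diameter = 2r = 2√(3445/49) ≈ 16.77.

16.77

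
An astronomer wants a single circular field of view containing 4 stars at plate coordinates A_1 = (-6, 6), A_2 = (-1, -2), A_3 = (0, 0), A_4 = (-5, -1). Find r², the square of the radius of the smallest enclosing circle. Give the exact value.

By Welzl's lemma the MEC is supported by two points (diametrically opposite) or three points (on a circumcircle).
The farthest pair is A_1–A_2 with squared distance 89. The circle on this segment as diameter has centre (-3.5, 2) and r² = 89/4 = 22.25.
Check A_3: distance² to centre = 16.25 ≤ 22.25, so it lies inside.
All remaining points lie in this disk, and no smaller disk contains both endpoints, so this is the minimum enclosing circle.

22.25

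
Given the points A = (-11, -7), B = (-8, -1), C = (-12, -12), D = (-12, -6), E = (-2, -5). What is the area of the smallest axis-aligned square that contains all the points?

The bounding box has width 10 and height 11.
An axis-aligned square enclosing the set must have side ≥ max(width, height).
So the minimum side is max(10, 11) = 11.
Area = 11² = 121.

121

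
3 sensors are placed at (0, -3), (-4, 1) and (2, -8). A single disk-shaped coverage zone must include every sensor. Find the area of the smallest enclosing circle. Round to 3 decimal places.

91.892

Call the three points A, B, C in the order given.
Side lengths²: AB² = 32, AC² = 29, BC² = 117.
Since BC² = 117 ≥ 32 + 29 = 61, the angle opposite BC is not acute, so the smallest enclosing circle has BC as diameter.
Centre = midpoint of BC = (-1, -3.5), r² = 117/4 = 29.25.
Area = π·r² = π·29.25 ≈ 91.892.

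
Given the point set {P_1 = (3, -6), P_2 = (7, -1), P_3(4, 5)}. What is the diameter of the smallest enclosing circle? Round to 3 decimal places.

Side lengths²: P_1P_2² = 41, P_1P_3² = 122, P_2P_3² = 45.
Since P_1P_3² = 122 ≥ 45 + 41 = 86, the angle opposite P_1P_3 is not acute, so the smallest enclosing circle has P_1P_3 as diameter.
Centre = midpoint of P_1P_3 = (3.5, -0.5), r² = 122/4 = 30.5.
Diameter = 2r = 2√(30.5) ≈ 11.045.

11.045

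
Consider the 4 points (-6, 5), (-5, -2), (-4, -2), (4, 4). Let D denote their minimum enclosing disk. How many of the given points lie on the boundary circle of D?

A smallest enclosing disk is always determined by at most three of the input points on its boundary.
The minimum enclosing circle is determined by three boundary points: (-6, 5), (-5, -2), (4, 4).
Their circumcentre is (-57/46, 97/46) with r² = 32825/1058.
The farthest remaining point (-4, -2) is at distance² 25925/1058 ≤ 32825/1058.
The points at distance exactly r from the centre are (-6, 5), (-5, -2), (4, 4) — 3 points.

3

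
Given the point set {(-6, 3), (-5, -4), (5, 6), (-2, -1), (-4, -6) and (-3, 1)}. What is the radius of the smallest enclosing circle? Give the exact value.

The minimum enclosing circle of a finite set is fixed by two of the points (as a diameter) or three (as a circumcircle).
The farthest pair is (5, 6)–(-4, -6) with squared distance 225. The circle on this segment as diameter has centre (0.5, 0) and r² = 225/4 = 56.25.
Check (-6, 3): distance² to centre = 51.25 ≤ 56.25, so it lies inside.
All remaining points lie in this disk, and no smaller disk contains both endpoints, so this is the minimum enclosing circle.
r = √(56.25) = 7.5.

7.5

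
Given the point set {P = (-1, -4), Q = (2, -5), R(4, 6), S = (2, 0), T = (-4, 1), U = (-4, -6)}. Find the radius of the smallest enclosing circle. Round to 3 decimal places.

The farthest pair is R–U with squared distance 208. The circle on this segment as diameter has centre (0, 0) and r² = 208/4 = 52.
Check P: distance² to centre = 17 ≤ 52, so it lies inside.
All remaining points lie in this disk, and no smaller disk contains both endpoints, so this is the minimum enclosing circle.
r = √52 ≈ 7.211.

7.211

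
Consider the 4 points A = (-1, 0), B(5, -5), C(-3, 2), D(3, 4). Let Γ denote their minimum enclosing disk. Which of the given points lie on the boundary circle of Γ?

By Welzl's lemma the MEC is supported by two points (diametrically opposite) or three points (on a circumcircle).
The minimum enclosing circle is determined by three boundary points: B, C, D.
Their circumcentre is (79/58, -63/58) with r² = 48025/1682.
The farthest remaining point A is at distance² 11369/1682 ≤ 48025/1682.
The points at distance exactly r from the centre are B, C, D — 3 points.

B, C, D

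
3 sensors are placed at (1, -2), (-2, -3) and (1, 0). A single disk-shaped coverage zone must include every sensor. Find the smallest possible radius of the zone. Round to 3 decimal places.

2.121

Call the three points A, B, C in the order given.
Side lengths²: AB² = 10, AC² = 4, BC² = 18.
Since BC² = 18 ≥ 10 + 4 = 14, the angle opposite BC is not acute, so the smallest enclosing circle has BC as diameter.
Centre = midpoint of BC = (-0.5, -1.5), r² = 18/4 = 4.5.
r = √(4.5) ≈ 2.121.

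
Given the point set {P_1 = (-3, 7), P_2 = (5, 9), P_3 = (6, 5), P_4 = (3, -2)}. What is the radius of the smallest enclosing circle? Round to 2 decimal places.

The minimum enclosing circle is determined by three boundary points: P_1, P_2, P_4.
Their circumcentre is (57/28, 27/7) with r² = 27625/784.
The farthest remaining point P_3 is at distance² 13345/784 ≤ 27625/784.
r = √(27625/784) ≈ 5.94.

5.94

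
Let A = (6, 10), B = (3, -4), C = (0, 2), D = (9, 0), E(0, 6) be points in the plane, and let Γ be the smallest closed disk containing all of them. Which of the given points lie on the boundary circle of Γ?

A, B

The farthest pair is A–B with squared distance 205. The circle on this segment as diameter has centre (4.5, 3) and r² = 205/4 = 51.25.
Check C: distance² to centre = 21.25 ≤ 51.25, so it lies inside.
All remaining points lie in this disk, and no smaller disk contains both endpoints, so this is the minimum enclosing circle.
The points at distance exactly r from the centre are A, B — 2 points.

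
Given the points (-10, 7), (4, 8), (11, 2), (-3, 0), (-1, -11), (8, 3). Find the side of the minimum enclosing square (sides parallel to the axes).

21

The bounding box has width 21 and height 19.
An axis-aligned square enclosing the set must have side ≥ max(width, height).
So the minimum side is max(21, 19) = 21.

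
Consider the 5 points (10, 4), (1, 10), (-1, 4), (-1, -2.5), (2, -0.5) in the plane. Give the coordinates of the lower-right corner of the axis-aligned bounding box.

(10, -2.5)

x-range [-1, 10], y-range [-2.5, 10].
The lower-right corner is (10, -2.5).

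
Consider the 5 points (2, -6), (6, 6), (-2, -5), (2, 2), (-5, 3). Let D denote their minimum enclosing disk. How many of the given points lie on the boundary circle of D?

3

By Welzl's lemma the MEC is supported by two points (diametrically opposite) or three points (on a circumcircle).
The minimum enclosing circle is determined by three boundary points: (2, -6), (6, 6), (-5, 3).
Their circumcentre is (1.5, 5/6) with r² = 845/18.
The farthest remaining point (-2, -5) is at distance² 833/18 ≤ 845/18.
The points at distance exactly r from the centre are (2, -6), (6, 6), (-5, 3) — 3 points.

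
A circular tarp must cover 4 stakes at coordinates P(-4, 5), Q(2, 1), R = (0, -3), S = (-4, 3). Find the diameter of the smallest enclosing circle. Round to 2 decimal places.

By Welzl's lemma the MEC is supported by two points (diametrically opposite) or three points (on a circumcircle).
The farthest pair is P–R with squared distance 80. The circle on this segment as diameter has centre (-2, 1) and r² = 80/4 = 20.
Check Q: distance² to centre = 16 ≤ 20, so it lies inside.
All remaining points lie in this disk, and no smaller disk contains both endpoints, so this is the minimum enclosing circle.
Diameter = 2r = 2√20 ≈ 8.94.

8.94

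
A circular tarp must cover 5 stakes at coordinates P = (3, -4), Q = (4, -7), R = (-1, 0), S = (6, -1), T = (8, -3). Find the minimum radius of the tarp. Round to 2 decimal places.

4.81

A smallest enclosing disk is always determined by at most three of the input points on its boundary.
The minimum enclosing circle is determined by three boundary points: Q, R, T.
Their circumcentre is (3.25, -2.25) with r² = 23.125.
The farthest remaining point S is at distance² 9.125 ≤ 23.125.
r = √(23.125) ≈ 4.81.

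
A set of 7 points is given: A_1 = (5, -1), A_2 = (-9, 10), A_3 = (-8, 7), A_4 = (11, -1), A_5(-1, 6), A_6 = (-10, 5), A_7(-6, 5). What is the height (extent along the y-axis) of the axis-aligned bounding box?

11

max y = 10, min y = -1, so height = 11.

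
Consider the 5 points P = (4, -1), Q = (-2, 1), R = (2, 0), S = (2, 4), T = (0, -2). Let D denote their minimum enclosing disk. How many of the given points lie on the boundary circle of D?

The minimum enclosing circle is determined by three boundary points: P, Q, S.
Their circumcentre is (33/26, 21/26) with r² = 3625/338.
The farthest remaining point T is at distance² 3209/338 ≤ 3625/338.
The points at distance exactly r from the centre are P, Q, S — 3 points.

3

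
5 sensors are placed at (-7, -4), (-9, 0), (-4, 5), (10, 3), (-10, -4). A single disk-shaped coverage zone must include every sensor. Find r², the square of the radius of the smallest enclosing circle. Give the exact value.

112.25

A smallest enclosing disk is always determined by at most three of the input points on its boundary.
The farthest pair is (10, 3)–(-10, -4) with squared distance 449. The circle on this segment as diameter has centre (0, -0.5) and r² = 449/4 = 112.25.
Check (-7, -4): distance² to centre = 61.25 ≤ 112.25, so it lies inside.
All remaining points lie in this disk, and no smaller disk contains both endpoints, so this is the minimum enclosing circle.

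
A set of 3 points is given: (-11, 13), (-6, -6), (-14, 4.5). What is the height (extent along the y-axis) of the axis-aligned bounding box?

19

max y = 13, min y = -6, so height = 19.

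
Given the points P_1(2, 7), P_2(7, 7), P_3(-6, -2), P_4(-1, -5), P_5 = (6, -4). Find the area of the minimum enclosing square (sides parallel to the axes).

169

The bounding box has width 13 and height 12.
An axis-aligned square enclosing the set must have side ≥ max(width, height).
So the minimum side is max(13, 12) = 13.
Area = 13² = 169.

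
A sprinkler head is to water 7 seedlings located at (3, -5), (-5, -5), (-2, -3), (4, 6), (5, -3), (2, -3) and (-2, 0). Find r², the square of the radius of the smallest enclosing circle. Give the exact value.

50.5

The minimum enclosing circle of a finite set is fixed by two of the points (as a diameter) or three (as a circumcircle).
The farthest pair is (-5, -5)–(4, 6) with squared distance 202. The circle on this segment as diameter has centre (-0.5, 0.5) and r² = 202/4 = 50.5.
Check (3, -5): distance² to centre = 42.5 ≤ 50.5, so it lies inside.
All remaining points lie in this disk, and no smaller disk contains both endpoints, so this is the minimum enclosing circle.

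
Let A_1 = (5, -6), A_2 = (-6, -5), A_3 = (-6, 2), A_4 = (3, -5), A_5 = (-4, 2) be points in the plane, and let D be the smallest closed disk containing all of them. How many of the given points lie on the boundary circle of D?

2

By Welzl's lemma the MEC is supported by two points (diametrically opposite) or three points (on a circumcircle).
The farthest pair is A_1–A_3 with squared distance 185. The circle on this segment as diameter has centre (-0.5, -2) and r² = 185/4 = 46.25.
Check A_2: distance² to centre = 39.25 ≤ 46.25, so it lies inside.
All remaining points lie in this disk, and no smaller disk contains both endpoints, so this is the minimum enclosing circle.
The points at distance exactly r from the centre are A_1, A_3 — 2 points.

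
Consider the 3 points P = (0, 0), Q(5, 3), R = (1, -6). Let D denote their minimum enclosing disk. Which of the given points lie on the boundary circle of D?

Q, R

Side lengths²: PQ² = 34, PR² = 37, QR² = 97.
Since QR² = 97 ≥ 37 + 34 = 71, the angle opposite QR is not acute, so the smallest enclosing circle has QR as diameter.
Centre = midpoint of QR = (3, -1.5), r² = 97/4 = 24.25.
The points at distance exactly r from the centre are Q, R — 2 points.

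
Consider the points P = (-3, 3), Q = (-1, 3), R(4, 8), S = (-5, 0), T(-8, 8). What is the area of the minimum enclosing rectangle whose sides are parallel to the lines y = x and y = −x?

In coordinates u = x + y, v = x − y the rectangle is axis-aligned; the map (x,y)→(u,v) scales areas by 2.
u-values: 0, 2, 12, -5, 0; range = 12 − (-5) = 17.
v-values: -6, -4, -4, -5, -16; range = -4 − (-16) = 12.
Area = (17 × 12) / 2 = 102.

102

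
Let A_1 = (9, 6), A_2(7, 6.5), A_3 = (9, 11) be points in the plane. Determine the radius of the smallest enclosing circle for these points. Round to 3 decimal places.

2.538

Side lengths²: A_1A_2² = 4.25, A_1A_3² = 25, A_2A_3² = 24.25.
Since A_1A_3² = 25 < 24.25 + 4.25 = 28.5, the triangle is acute, so the smallest enclosing circle is the circumcircle.
Circumcentre = (8.5625, 8.5), r² = 6.44140625.
r = √(6.44140625) ≈ 2.538.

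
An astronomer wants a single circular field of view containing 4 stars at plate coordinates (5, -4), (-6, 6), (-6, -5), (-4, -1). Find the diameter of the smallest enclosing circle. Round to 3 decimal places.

The minimum enclosing circle of a finite set is fixed by two of the points (as a diameter) or three (as a circumcircle).
The minimum enclosing circle is determined by three boundary points: (5, -4), (-6, 6), (-6, -5).
Their circumcentre is (-21/22, 0.5) with r² = 13481/242.
The farthest remaining point (-4, -1) is at distance² 2789/242 ≤ 13481/242.
Diameter = 2r = 2√(13481/242) ≈ 14.927.

14.927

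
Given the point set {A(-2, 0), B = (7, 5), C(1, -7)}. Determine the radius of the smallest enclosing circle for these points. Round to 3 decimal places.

6.708

Side lengths²: AB² = 106, AC² = 58, BC² = 180.
Since BC² = 180 ≥ 106 + 58 = 164, the angle opposite BC is not acute, so the smallest enclosing circle has BC as diameter.
Centre = midpoint of BC = (4, -1), r² = 180/4 = 45.
r = √45 ≈ 6.708.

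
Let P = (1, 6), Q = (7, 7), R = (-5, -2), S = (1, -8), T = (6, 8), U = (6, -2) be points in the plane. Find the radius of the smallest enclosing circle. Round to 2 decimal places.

A smallest enclosing disk is always determined by at most three of the input points on its boundary.
The minimum enclosing circle is determined by three boundary points: R, S, T.
Their circumcentre is (131/42, 5/42) with r² = 62101/882.
The farthest remaining point Q is at distance² 55045/882 ≤ 62101/882.
r = √(62101/882) ≈ 8.39.

8.39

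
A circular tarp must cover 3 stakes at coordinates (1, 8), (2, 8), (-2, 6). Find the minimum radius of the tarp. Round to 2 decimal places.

Call the three points A, B, C in the order given.
Side lengths²: AB² = 1, AC² = 13, BC² = 20.
Since BC² = 20 ≥ 13 + 1 = 14, the angle opposite BC is not acute, so the smallest enclosing circle has BC as diameter.
Centre = midpoint of BC = (0, 7), r² = 20/4 = 5.
r = √5 ≈ 2.24.

2.24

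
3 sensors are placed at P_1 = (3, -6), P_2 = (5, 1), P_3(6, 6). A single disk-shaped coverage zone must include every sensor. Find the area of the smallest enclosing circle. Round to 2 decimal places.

120.17

Side lengths²: P_1P_2² = 53, P_1P_3² = 153, P_2P_3² = 26.
Since P_1P_3² = 153 ≥ 53 + 26 = 79, the angle opposite P_1P_3 is not acute, so the smallest enclosing circle has P_1P_3 as diameter.
Centre = midpoint of P_1P_3 = (4.5, 0), r² = 153/4 = 38.25.
Area = π·r² = π·38.25 ≈ 120.17.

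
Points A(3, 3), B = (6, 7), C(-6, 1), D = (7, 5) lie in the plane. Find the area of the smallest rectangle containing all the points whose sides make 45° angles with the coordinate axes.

81

In coordinates u = x + y, v = x − y the rectangle is axis-aligned; the map (x,y)→(u,v) scales areas by 2.
u-values: 6, 13, -5, 12; range = 13 − (-5) = 18.
v-values: 0, -1, -7, 2; range = 2 − (-7) = 9.
Area = (18 × 9) / 2 = 81.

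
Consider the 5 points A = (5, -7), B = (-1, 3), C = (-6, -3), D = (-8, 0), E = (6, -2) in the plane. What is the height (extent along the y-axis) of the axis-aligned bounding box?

10

max y = 3, min y = -7, so height = 10.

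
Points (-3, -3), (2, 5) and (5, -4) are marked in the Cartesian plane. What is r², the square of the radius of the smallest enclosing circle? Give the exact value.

28925/1058

Call the three points A, B, C in the order given.
Side lengths²: AB² = 89, AC² = 65, BC² = 90.
Since BC² = 90 < 89 + 65 = 154, the triangle is acute, so the smallest enclosing circle is the circumcircle.
Circumcentre = (65/46, -9/46), r² = 28925/1058.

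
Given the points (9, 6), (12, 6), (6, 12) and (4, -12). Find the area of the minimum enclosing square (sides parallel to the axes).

576

The bounding box has width 8 and height 24.
An axis-aligned square enclosing the set must have side ≥ max(width, height).
So the minimum side is max(8, 24) = 24.
Area = 24² = 576.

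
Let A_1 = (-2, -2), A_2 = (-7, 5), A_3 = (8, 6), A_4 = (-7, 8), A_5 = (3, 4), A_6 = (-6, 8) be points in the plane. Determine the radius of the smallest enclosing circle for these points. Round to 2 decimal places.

7.74

The minimum enclosing circle of a finite set is fixed by two of the points (as a diameter) or three (as a circumcircle).
The minimum enclosing circle is determined by three boundary points: A_1, A_3, A_4.
Their circumcentre is (2/7, 151/28) with r² = 46945/784.
The farthest remaining point A_2 is at distance² 41737/784 ≤ 46945/784.
r = √(46945/784) ≈ 7.74.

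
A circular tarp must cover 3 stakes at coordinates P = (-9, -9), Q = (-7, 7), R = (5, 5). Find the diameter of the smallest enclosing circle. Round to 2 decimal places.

Side lengths²: PQ² = 260, PR² = 392, QR² = 148.
Since PR² = 392 < 260 + 148 = 408, the triangle is acute, so the smallest enclosing circle is the circumcircle.
Circumcentre = (-16/7, -12/7), r² = 4810/49.
Diameter = 2r = 2√(4810/49) ≈ 19.82.

19.82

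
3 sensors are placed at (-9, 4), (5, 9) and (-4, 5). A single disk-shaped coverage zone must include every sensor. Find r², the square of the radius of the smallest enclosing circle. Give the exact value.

55.25

Call the three points A, B, C in the order given.
Side lengths²: AB² = 221, AC² = 26, BC² = 97.
Since AB² = 221 ≥ 97 + 26 = 123, the angle opposite AB is not acute, so the smallest enclosing circle has AB as diameter.
Centre = midpoint of AB = (-2, 6.5), r² = 221/4 = 55.25.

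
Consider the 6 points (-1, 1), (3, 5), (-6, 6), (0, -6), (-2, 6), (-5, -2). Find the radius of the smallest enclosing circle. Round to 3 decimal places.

A smallest enclosing disk is always determined by at most three of the input points on its boundary.
The minimum enclosing circle is determined by three boundary points: (3, 5), (-6, 6), (0, -6).
Their circumcentre is (-35/17, 8/17) with r² = 13325/289.
The farthest remaining point (-2, 6) is at distance² 8837/289 ≤ 13325/289.
r = √(13325/289) ≈ 6.790.

6.790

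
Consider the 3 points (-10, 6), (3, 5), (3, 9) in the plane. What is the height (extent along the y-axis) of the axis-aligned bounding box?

4

max y = 9, min y = 5, so height = 4.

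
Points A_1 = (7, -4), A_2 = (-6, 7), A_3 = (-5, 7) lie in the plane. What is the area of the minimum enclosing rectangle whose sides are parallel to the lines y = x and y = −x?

24

In coordinates u = x + y, v = x − y the rectangle is axis-aligned; the map (x,y)→(u,v) scales areas by 2.
u-values: 3, 1, 2; range = 3 − 1 = 2.
v-values: 11, -13, -12; range = 11 − (-13) = 24.
Area = (2 × 24) / 2 = 24.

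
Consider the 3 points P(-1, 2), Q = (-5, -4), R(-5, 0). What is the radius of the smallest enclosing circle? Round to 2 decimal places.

Side lengths²: PQ² = 52, PR² = 20, QR² = 16.
Since PQ² = 52 ≥ 20 + 16 = 36, the angle opposite PQ is not acute, so the smallest enclosing circle has PQ as diameter.
Centre = midpoint of PQ = (-3, -1), r² = 52/4 = 13.
r = √13 ≈ 3.61.

3.61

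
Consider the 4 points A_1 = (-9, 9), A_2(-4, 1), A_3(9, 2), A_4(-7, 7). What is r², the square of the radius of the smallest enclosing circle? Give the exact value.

93.25

The farthest pair is A_1–A_3 with squared distance 373. The circle on this segment as diameter has centre (0, 5.5) and r² = 373/4 = 93.25.
Check A_2: distance² to centre = 36.25 ≤ 93.25, so it lies inside.
All remaining points lie in this disk, and no smaller disk contains both endpoints, so this is the minimum enclosing circle.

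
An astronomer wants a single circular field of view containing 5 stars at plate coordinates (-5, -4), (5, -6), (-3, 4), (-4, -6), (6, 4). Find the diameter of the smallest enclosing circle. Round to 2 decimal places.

14.14

The farthest pair is (-4, -6)–(6, 4) with squared distance 200. The circle on this segment as diameter has centre (1, -1) and r² = 200/4 = 50.
Check (-5, -4): distance² to centre = 45 ≤ 50, so it lies inside.
All remaining points lie in this disk, and no smaller disk contains both endpoints, so this is the minimum enclosing circle.
Diameter = 2r = 2√50 ≈ 14.14.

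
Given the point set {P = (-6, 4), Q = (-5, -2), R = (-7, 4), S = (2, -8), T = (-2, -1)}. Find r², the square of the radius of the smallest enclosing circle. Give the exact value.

A smallest enclosing disk is always determined by at most three of the input points on its boundary.
The farthest pair is R–S with squared distance 225. The circle on this segment as diameter has centre (-2.5, -2) and r² = 225/4 = 56.25.
Check P: distance² to centre = 48.25 ≤ 56.25, so it lies inside.
All remaining points lie in this disk, and no smaller disk contains both endpoints, so this is the minimum enclosing circle.

56.25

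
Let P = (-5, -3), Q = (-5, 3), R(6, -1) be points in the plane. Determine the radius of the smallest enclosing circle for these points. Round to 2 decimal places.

Side lengths²: PQ² = 36, PR² = 125, QR² = 137.
Since QR² = 137 < 125 + 36 = 161, the triangle is acute, so the smallest enclosing circle is the circumcircle.
Circumcentre = (3/22, 0), r² = 17125/484.
r = √(17125/484) ≈ 5.95.

5.95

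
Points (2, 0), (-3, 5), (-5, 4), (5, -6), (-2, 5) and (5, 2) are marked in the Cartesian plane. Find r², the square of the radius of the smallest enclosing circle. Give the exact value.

The farthest pair is (-5, 4)–(5, -6) with squared distance 200. The circle on this segment as diameter has centre (0, -1) and r² = 200/4 = 50.
Check (2, 0): distance² to centre = 5 ≤ 50, so it lies inside.
All remaining points lie in this disk, and no smaller disk contains both endpoints, so this is the minimum enclosing circle.

50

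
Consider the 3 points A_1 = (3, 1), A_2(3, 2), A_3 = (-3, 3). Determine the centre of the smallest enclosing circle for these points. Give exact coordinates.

Side lengths²: A_1A_2² = 1, A_1A_3² = 40, A_2A_3² = 37.
Since A_1A_3² = 40 ≥ 37 + 1 = 38, the angle opposite A_1A_3 is not acute, so the smallest enclosing circle has A_1A_3 as diameter.
Centre = midpoint of A_1A_3 = (0, 2), r² = 40/4 = 10.
Centre = (0, 2).

(0, 2)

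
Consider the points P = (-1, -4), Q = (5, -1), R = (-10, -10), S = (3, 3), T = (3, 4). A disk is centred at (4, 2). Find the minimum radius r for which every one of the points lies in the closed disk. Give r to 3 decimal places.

18.439

The required radius is the distance from (4, 2) to the farthest point.
Squared distances: 61, 10, 340, 2, 5.
Maximum is 340, attained at R.
r = √340 ≈ 18.439.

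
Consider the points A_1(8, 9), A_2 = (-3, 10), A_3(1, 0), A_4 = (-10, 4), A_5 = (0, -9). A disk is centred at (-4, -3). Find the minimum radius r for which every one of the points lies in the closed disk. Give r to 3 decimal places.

16.971

The required radius is the distance from (-4, -3) to the farthest point.
Squared distances: 288, 170, 34, 85, 52.
Maximum is 288, attained at A_1.
r = √288 ≈ 16.971.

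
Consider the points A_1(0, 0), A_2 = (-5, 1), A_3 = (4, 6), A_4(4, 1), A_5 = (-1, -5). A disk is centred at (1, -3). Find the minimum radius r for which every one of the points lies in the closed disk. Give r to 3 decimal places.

9.487

The required radius is the distance from (1, -3) to the farthest point.
Squared distances: 10, 52, 90, 25, 8.
Maximum is 90, attained at A_3.
r = √90 ≈ 9.487.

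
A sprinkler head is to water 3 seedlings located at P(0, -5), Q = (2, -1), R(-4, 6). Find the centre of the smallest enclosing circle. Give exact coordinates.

(-2, 0.5)

Side lengths²: PQ² = 20, PR² = 137, QR² = 85.
Since PR² = 137 ≥ 85 + 20 = 105, the angle opposite PR is not acute, so the smallest enclosing circle has PR as diameter.
Centre = midpoint of PR = (-2, 0.5), r² = 137/4 = 34.25.
Centre = (-2, 0.5).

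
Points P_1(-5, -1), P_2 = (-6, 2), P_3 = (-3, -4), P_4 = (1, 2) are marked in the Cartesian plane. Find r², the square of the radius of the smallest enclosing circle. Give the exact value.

16.25

The minimum enclosing circle of a finite set is fixed by two of the points (as a diameter) or three (as a circumcircle).
The minimum enclosing circle is determined by three boundary points: P_2, P_3, P_4.
Their circumcentre is (-2.5, 0) with r² = 16.25.
The farthest remaining point P_1 is at distance² 7.25 ≤ 16.25.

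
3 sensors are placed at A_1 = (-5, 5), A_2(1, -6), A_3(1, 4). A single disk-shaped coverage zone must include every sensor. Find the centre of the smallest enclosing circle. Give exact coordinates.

(-2, -0.5)

Side lengths²: A_1A_2² = 157, A_1A_3² = 37, A_2A_3² = 100.
Since A_1A_2² = 157 ≥ 100 + 37 = 137, the angle opposite A_1A_2 is not acute, so the smallest enclosing circle has A_1A_2 as diameter.
Centre = midpoint of A_1A_2 = (-2, -0.5), r² = 157/4 = 39.25.
Centre = (-2, -0.5).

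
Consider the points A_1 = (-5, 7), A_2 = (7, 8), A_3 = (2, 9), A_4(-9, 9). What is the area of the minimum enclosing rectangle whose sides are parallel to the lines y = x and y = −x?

In coordinates u = x + y, v = x − y the rectangle is axis-aligned; the map (x,y)→(u,v) scales areas by 2.
u-values: 2, 15, 11, 0; range = 15 − 0 = 15.
v-values: -12, -1, -7, -18; range = -1 − (-18) = 17.
Area = (15 × 17) / 2 = 127.5.

127.5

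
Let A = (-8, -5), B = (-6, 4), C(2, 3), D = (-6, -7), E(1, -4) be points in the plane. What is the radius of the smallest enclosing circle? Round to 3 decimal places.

The minimum enclosing circle of a finite set is fixed by two of the points (as a diameter) or three (as a circumcircle).
The minimum enclosing circle is determined by three boundary points: B, C, D.
Their circumcentre is (-2.625, -1.5) with r² = 41.640625.
The farthest remaining point A is at distance² 41.140625 ≤ 41.640625.
r = √(41.640625) ≈ 6.453.

6.453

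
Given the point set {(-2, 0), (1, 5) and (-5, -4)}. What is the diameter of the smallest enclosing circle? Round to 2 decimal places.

10.82

Call the three points A, B, C in the order given.
Side lengths²: AB² = 34, AC² = 25, BC² = 117.
Since BC² = 117 ≥ 34 + 25 = 59, the angle opposite BC is not acute, so the smallest enclosing circle has BC as diameter.
Centre = midpoint of BC = (-2, 0.5), r² = 117/4 = 29.25.
Diameter = 2r = 2√(29.25) ≈ 10.82.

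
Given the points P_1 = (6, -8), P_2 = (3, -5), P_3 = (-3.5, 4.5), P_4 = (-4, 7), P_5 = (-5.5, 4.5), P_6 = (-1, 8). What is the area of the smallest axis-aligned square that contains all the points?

The bounding box has width 11.5 and height 16.
An axis-aligned square enclosing the set must have side ≥ max(width, height).
So the minimum side is max(11.5, 16) = 16.
Area = 16² = 256.

256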